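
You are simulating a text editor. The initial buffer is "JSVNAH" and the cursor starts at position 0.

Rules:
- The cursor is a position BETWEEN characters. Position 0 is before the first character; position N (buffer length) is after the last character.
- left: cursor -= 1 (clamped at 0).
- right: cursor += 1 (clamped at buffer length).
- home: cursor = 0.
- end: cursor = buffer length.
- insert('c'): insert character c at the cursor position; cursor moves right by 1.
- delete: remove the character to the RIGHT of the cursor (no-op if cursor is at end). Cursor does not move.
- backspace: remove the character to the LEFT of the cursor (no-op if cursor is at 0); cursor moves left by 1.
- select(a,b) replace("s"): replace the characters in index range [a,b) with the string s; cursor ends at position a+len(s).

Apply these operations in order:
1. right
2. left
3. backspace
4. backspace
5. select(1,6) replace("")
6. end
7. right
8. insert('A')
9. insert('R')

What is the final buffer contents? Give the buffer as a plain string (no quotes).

After op 1 (right): buf='JSVNAH' cursor=1
After op 2 (left): buf='JSVNAH' cursor=0
After op 3 (backspace): buf='JSVNAH' cursor=0
After op 4 (backspace): buf='JSVNAH' cursor=0
After op 5 (select(1,6) replace("")): buf='J' cursor=1
After op 6 (end): buf='J' cursor=1
After op 7 (right): buf='J' cursor=1
After op 8 (insert('A')): buf='JA' cursor=2
After op 9 (insert('R')): buf='JAR' cursor=3

Answer: JAR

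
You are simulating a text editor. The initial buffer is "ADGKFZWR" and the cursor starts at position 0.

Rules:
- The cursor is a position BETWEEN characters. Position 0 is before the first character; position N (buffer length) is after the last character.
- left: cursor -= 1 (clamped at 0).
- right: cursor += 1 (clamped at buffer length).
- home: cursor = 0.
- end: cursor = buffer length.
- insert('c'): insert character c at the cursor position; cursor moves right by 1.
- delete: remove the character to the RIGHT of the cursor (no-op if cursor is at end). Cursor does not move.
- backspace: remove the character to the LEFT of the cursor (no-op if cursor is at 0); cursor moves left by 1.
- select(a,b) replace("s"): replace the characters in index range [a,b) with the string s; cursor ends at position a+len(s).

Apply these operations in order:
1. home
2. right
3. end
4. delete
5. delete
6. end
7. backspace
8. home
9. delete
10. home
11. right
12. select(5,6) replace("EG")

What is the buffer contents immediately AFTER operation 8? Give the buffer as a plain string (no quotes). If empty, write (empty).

After op 1 (home): buf='ADGKFZWR' cursor=0
After op 2 (right): buf='ADGKFZWR' cursor=1
After op 3 (end): buf='ADGKFZWR' cursor=8
After op 4 (delete): buf='ADGKFZWR' cursor=8
After op 5 (delete): buf='ADGKFZWR' cursor=8
After op 6 (end): buf='ADGKFZWR' cursor=8
After op 7 (backspace): buf='ADGKFZW' cursor=7
After op 8 (home): buf='ADGKFZW' cursor=0

Answer: ADGKFZW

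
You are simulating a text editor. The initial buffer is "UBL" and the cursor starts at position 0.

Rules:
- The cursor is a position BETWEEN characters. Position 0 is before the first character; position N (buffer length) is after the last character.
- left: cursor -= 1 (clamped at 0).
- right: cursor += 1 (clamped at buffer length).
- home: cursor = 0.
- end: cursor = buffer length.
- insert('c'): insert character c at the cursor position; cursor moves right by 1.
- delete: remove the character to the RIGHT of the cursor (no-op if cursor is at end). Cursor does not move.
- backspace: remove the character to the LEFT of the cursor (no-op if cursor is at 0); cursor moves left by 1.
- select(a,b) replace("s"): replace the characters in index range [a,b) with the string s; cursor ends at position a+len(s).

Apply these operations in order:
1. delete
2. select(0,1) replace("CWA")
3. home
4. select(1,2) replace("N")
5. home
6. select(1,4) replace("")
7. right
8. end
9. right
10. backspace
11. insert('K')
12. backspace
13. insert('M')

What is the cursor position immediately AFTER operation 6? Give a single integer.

Answer: 1

Derivation:
After op 1 (delete): buf='BL' cursor=0
After op 2 (select(0,1) replace("CWA")): buf='CWAL' cursor=3
After op 3 (home): buf='CWAL' cursor=0
After op 4 (select(1,2) replace("N")): buf='CNAL' cursor=2
After op 5 (home): buf='CNAL' cursor=0
After op 6 (select(1,4) replace("")): buf='C' cursor=1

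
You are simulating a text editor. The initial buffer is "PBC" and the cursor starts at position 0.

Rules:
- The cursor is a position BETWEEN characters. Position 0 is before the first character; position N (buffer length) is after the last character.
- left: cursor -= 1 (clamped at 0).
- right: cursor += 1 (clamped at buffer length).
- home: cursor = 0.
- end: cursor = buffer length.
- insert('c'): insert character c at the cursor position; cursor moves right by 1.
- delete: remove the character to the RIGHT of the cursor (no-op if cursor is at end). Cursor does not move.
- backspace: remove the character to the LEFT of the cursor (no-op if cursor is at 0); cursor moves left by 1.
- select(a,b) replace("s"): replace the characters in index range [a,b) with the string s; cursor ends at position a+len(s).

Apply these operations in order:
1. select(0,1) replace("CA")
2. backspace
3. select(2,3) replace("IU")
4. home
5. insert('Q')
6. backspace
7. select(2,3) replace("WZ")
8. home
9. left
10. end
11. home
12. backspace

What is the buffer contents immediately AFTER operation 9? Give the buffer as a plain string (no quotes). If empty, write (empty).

Answer: CBWZU

Derivation:
After op 1 (select(0,1) replace("CA")): buf='CABC' cursor=2
After op 2 (backspace): buf='CBC' cursor=1
After op 3 (select(2,3) replace("IU")): buf='CBIU' cursor=4
After op 4 (home): buf='CBIU' cursor=0
After op 5 (insert('Q')): buf='QCBIU' cursor=1
After op 6 (backspace): buf='CBIU' cursor=0
After op 7 (select(2,3) replace("WZ")): buf='CBWZU' cursor=4
After op 8 (home): buf='CBWZU' cursor=0
After op 9 (left): buf='CBWZU' cursor=0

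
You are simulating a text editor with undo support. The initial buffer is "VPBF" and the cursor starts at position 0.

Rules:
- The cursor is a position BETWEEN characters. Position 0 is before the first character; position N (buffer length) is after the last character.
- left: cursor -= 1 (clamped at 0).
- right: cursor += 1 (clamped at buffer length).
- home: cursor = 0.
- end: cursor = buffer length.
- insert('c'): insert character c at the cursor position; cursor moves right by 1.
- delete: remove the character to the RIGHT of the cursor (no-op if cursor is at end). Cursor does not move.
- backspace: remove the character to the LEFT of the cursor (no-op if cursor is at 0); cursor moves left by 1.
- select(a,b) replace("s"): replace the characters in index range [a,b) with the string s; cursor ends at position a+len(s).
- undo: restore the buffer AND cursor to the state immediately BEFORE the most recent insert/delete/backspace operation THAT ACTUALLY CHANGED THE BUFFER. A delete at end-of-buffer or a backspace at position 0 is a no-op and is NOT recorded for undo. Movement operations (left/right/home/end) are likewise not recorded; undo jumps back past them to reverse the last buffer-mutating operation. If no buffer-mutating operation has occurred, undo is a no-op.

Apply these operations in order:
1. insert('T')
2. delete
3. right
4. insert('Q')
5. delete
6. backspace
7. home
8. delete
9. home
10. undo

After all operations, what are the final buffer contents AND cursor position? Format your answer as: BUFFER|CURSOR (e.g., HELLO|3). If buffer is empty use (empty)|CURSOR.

After op 1 (insert('T')): buf='TVPBF' cursor=1
After op 2 (delete): buf='TPBF' cursor=1
After op 3 (right): buf='TPBF' cursor=2
After op 4 (insert('Q')): buf='TPQBF' cursor=3
After op 5 (delete): buf='TPQF' cursor=3
After op 6 (backspace): buf='TPF' cursor=2
After op 7 (home): buf='TPF' cursor=0
After op 8 (delete): buf='PF' cursor=0
After op 9 (home): buf='PF' cursor=0
After op 10 (undo): buf='TPF' cursor=0

Answer: TPF|0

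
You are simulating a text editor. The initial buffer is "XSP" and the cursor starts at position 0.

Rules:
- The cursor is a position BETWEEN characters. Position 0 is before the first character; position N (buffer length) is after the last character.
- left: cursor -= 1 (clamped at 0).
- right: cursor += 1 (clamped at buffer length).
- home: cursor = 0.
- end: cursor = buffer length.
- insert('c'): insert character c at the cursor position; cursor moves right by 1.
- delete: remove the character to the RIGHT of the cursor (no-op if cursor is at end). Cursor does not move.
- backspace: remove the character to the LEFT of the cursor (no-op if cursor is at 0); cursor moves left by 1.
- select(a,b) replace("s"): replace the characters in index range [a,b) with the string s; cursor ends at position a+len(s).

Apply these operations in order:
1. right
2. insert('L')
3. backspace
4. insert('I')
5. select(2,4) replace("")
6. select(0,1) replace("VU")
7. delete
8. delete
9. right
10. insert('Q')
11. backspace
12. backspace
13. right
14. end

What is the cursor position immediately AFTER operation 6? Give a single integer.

After op 1 (right): buf='XSP' cursor=1
After op 2 (insert('L')): buf='XLSP' cursor=2
After op 3 (backspace): buf='XSP' cursor=1
After op 4 (insert('I')): buf='XISP' cursor=2
After op 5 (select(2,4) replace("")): buf='XI' cursor=2
After op 6 (select(0,1) replace("VU")): buf='VUI' cursor=2

Answer: 2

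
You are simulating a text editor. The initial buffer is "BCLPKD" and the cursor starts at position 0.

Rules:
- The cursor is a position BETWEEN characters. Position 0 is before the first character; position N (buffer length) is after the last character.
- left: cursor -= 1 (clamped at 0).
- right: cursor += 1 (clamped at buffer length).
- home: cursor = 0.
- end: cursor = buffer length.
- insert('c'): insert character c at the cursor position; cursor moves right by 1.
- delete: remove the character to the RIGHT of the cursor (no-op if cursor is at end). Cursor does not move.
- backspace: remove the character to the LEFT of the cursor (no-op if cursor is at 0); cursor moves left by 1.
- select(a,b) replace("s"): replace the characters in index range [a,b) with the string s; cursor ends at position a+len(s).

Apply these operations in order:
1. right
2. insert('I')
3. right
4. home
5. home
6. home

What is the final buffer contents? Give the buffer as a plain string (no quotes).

Answer: BICLPKD

Derivation:
After op 1 (right): buf='BCLPKD' cursor=1
After op 2 (insert('I')): buf='BICLPKD' cursor=2
After op 3 (right): buf='BICLPKD' cursor=3
After op 4 (home): buf='BICLPKD' cursor=0
After op 5 (home): buf='BICLPKD' cursor=0
After op 6 (home): buf='BICLPKD' cursor=0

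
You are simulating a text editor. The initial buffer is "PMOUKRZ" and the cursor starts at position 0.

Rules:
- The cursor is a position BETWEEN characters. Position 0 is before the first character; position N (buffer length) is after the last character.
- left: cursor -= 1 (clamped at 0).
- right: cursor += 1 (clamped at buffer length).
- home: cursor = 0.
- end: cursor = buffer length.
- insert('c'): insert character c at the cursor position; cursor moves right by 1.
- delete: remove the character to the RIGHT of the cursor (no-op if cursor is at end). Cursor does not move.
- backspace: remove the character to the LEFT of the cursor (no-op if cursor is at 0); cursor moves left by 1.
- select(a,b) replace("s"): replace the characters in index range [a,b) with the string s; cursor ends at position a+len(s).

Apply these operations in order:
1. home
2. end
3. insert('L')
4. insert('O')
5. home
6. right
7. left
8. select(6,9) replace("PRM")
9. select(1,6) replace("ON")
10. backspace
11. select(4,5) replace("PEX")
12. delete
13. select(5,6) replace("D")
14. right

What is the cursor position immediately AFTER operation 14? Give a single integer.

Answer: 7

Derivation:
After op 1 (home): buf='PMOUKRZ' cursor=0
After op 2 (end): buf='PMOUKRZ' cursor=7
After op 3 (insert('L')): buf='PMOUKRZL' cursor=8
After op 4 (insert('O')): buf='PMOUKRZLO' cursor=9
After op 5 (home): buf='PMOUKRZLO' cursor=0
After op 6 (right): buf='PMOUKRZLO' cursor=1
After op 7 (left): buf='PMOUKRZLO' cursor=0
After op 8 (select(6,9) replace("PRM")): buf='PMOUKRPRM' cursor=9
After op 9 (select(1,6) replace("ON")): buf='PONPRM' cursor=3
After op 10 (backspace): buf='POPRM' cursor=2
After op 11 (select(4,5) replace("PEX")): buf='POPRPEX' cursor=7
After op 12 (delete): buf='POPRPEX' cursor=7
After op 13 (select(5,6) replace("D")): buf='POPRPDX' cursor=6
After op 14 (right): buf='POPRPDX' cursor=7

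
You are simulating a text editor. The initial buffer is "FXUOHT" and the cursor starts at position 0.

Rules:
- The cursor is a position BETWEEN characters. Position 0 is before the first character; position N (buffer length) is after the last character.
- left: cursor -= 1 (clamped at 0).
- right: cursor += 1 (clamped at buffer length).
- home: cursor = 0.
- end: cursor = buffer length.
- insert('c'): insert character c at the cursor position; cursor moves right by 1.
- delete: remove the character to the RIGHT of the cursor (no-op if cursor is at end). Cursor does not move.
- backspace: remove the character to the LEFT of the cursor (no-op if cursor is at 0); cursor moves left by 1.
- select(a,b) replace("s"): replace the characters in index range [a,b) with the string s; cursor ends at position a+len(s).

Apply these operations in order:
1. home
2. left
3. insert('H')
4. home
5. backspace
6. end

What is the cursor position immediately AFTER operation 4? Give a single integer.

Answer: 0

Derivation:
After op 1 (home): buf='FXUOHT' cursor=0
After op 2 (left): buf='FXUOHT' cursor=0
After op 3 (insert('H')): buf='HFXUOHT' cursor=1
After op 4 (home): buf='HFXUOHT' cursor=0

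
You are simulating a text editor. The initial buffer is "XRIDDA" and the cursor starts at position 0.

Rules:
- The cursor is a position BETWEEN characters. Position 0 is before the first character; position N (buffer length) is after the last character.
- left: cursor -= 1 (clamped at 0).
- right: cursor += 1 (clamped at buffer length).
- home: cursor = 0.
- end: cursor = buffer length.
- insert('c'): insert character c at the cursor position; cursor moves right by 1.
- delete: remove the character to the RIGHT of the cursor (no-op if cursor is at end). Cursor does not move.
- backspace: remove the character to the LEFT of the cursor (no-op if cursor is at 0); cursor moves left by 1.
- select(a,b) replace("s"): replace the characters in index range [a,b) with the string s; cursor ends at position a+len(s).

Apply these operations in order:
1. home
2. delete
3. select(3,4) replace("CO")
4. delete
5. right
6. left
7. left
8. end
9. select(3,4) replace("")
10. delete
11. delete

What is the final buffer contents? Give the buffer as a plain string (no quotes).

After op 1 (home): buf='XRIDDA' cursor=0
After op 2 (delete): buf='RIDDA' cursor=0
After op 3 (select(3,4) replace("CO")): buf='RIDCOA' cursor=5
After op 4 (delete): buf='RIDCO' cursor=5
After op 5 (right): buf='RIDCO' cursor=5
After op 6 (left): buf='RIDCO' cursor=4
After op 7 (left): buf='RIDCO' cursor=3
After op 8 (end): buf='RIDCO' cursor=5
After op 9 (select(3,4) replace("")): buf='RIDO' cursor=3
After op 10 (delete): buf='RID' cursor=3
After op 11 (delete): buf='RID' cursor=3

Answer: RID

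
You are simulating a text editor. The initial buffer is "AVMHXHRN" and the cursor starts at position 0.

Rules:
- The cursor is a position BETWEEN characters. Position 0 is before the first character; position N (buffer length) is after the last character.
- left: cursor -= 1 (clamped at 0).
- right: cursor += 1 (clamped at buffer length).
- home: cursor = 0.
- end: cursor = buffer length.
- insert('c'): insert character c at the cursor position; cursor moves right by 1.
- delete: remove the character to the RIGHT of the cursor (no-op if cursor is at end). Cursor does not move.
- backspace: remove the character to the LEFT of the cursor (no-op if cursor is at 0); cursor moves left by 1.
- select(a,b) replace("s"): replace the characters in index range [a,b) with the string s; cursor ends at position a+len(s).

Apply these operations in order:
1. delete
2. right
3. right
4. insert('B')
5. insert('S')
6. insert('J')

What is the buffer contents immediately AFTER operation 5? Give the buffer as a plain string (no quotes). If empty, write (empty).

After op 1 (delete): buf='VMHXHRN' cursor=0
After op 2 (right): buf='VMHXHRN' cursor=1
After op 3 (right): buf='VMHXHRN' cursor=2
After op 4 (insert('B')): buf='VMBHXHRN' cursor=3
After op 5 (insert('S')): buf='VMBSHXHRN' cursor=4

Answer: VMBSHXHRN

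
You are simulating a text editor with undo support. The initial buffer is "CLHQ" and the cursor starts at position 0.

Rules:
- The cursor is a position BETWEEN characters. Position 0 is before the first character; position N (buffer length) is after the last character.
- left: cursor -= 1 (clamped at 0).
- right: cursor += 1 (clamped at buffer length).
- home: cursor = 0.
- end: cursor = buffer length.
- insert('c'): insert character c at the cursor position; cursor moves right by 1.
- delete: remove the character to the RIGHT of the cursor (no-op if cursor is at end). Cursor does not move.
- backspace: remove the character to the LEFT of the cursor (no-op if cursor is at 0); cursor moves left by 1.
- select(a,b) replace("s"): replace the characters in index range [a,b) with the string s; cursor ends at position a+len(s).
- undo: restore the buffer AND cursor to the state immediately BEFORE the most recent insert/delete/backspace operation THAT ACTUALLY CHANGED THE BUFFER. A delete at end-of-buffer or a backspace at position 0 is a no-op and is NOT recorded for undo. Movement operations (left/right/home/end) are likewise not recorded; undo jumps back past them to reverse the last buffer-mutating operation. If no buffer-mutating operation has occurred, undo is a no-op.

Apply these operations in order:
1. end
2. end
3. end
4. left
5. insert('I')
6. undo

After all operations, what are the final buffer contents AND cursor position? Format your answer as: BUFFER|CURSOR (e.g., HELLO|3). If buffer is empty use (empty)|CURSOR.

After op 1 (end): buf='CLHQ' cursor=4
After op 2 (end): buf='CLHQ' cursor=4
After op 3 (end): buf='CLHQ' cursor=4
After op 4 (left): buf='CLHQ' cursor=3
After op 5 (insert('I')): buf='CLHIQ' cursor=4
After op 6 (undo): buf='CLHQ' cursor=3

Answer: CLHQ|3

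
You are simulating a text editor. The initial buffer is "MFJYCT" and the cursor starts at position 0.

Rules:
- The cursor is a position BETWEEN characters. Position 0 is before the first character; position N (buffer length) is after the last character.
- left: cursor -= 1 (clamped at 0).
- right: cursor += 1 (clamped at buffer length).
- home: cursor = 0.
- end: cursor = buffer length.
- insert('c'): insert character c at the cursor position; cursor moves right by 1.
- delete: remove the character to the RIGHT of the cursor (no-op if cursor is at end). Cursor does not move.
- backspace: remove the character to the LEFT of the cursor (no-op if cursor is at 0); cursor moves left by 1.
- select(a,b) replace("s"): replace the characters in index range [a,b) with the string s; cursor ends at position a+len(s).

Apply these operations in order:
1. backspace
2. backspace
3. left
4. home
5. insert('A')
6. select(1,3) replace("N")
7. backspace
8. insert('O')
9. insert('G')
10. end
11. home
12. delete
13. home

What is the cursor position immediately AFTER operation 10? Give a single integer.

Answer: 7

Derivation:
After op 1 (backspace): buf='MFJYCT' cursor=0
After op 2 (backspace): buf='MFJYCT' cursor=0
After op 3 (left): buf='MFJYCT' cursor=0
After op 4 (home): buf='MFJYCT' cursor=0
After op 5 (insert('A')): buf='AMFJYCT' cursor=1
After op 6 (select(1,3) replace("N")): buf='ANJYCT' cursor=2
After op 7 (backspace): buf='AJYCT' cursor=1
After op 8 (insert('O')): buf='AOJYCT' cursor=2
After op 9 (insert('G')): buf='AOGJYCT' cursor=3
After op 10 (end): buf='AOGJYCT' cursor=7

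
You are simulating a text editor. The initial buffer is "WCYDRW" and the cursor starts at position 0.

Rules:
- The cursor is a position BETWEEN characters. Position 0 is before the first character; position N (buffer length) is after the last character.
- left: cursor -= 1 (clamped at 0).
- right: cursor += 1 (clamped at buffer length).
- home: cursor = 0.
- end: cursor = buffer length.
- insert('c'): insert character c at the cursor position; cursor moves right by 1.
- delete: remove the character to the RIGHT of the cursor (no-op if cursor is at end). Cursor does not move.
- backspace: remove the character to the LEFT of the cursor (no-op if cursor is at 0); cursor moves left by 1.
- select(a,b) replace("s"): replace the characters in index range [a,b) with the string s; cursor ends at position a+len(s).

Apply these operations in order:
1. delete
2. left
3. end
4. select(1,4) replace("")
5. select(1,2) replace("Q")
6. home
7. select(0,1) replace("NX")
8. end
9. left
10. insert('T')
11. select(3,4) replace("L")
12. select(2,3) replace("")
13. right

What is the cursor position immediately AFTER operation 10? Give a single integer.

After op 1 (delete): buf='CYDRW' cursor=0
After op 2 (left): buf='CYDRW' cursor=0
After op 3 (end): buf='CYDRW' cursor=5
After op 4 (select(1,4) replace("")): buf='CW' cursor=1
After op 5 (select(1,2) replace("Q")): buf='CQ' cursor=2
After op 6 (home): buf='CQ' cursor=0
After op 7 (select(0,1) replace("NX")): buf='NXQ' cursor=2
After op 8 (end): buf='NXQ' cursor=3
After op 9 (left): buf='NXQ' cursor=2
After op 10 (insert('T')): buf='NXTQ' cursor=3

Answer: 3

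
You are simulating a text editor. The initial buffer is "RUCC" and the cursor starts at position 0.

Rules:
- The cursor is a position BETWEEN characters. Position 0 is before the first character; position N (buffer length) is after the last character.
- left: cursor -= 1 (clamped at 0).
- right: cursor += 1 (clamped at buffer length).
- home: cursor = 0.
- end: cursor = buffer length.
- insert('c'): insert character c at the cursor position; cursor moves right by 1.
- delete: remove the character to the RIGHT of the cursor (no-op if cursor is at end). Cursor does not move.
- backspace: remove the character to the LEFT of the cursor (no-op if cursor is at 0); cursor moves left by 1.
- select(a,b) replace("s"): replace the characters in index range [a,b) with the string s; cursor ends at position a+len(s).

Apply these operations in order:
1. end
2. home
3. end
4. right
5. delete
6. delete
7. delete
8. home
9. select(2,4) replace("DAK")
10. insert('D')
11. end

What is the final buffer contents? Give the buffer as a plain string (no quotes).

Answer: RUDAKD

Derivation:
After op 1 (end): buf='RUCC' cursor=4
After op 2 (home): buf='RUCC' cursor=0
After op 3 (end): buf='RUCC' cursor=4
After op 4 (right): buf='RUCC' cursor=4
After op 5 (delete): buf='RUCC' cursor=4
After op 6 (delete): buf='RUCC' cursor=4
After op 7 (delete): buf='RUCC' cursor=4
After op 8 (home): buf='RUCC' cursor=0
After op 9 (select(2,4) replace("DAK")): buf='RUDAK' cursor=5
After op 10 (insert('D')): buf='RUDAKD' cursor=6
After op 11 (end): buf='RUDAKD' cursor=6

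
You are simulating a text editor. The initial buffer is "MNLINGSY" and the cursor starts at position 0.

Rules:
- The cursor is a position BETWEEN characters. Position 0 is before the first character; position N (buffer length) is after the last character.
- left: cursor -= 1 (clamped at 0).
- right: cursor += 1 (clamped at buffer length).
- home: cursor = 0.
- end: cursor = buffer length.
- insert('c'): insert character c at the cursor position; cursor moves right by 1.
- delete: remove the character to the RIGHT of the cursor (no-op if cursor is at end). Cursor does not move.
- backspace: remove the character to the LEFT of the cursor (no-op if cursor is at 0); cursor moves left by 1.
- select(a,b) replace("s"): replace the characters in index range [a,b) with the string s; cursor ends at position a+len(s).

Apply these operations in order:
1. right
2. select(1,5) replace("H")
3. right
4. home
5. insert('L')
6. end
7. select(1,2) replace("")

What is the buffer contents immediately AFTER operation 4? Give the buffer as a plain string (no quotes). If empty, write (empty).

After op 1 (right): buf='MNLINGSY' cursor=1
After op 2 (select(1,5) replace("H")): buf='MHGSY' cursor=2
After op 3 (right): buf='MHGSY' cursor=3
After op 4 (home): buf='MHGSY' cursor=0

Answer: MHGSY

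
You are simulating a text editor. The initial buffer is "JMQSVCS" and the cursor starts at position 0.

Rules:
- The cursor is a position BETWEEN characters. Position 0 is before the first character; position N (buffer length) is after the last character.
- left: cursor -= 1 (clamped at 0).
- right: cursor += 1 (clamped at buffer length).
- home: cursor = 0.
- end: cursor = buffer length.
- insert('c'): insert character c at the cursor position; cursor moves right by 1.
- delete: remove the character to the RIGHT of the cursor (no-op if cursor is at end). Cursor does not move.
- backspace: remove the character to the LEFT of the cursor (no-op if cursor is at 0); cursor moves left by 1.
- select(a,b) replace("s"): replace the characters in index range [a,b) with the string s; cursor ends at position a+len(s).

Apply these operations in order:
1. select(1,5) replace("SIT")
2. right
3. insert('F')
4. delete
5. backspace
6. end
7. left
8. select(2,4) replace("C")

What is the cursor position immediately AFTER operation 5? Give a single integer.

After op 1 (select(1,5) replace("SIT")): buf='JSITCS' cursor=4
After op 2 (right): buf='JSITCS' cursor=5
After op 3 (insert('F')): buf='JSITCFS' cursor=6
After op 4 (delete): buf='JSITCF' cursor=6
After op 5 (backspace): buf='JSITC' cursor=5

Answer: 5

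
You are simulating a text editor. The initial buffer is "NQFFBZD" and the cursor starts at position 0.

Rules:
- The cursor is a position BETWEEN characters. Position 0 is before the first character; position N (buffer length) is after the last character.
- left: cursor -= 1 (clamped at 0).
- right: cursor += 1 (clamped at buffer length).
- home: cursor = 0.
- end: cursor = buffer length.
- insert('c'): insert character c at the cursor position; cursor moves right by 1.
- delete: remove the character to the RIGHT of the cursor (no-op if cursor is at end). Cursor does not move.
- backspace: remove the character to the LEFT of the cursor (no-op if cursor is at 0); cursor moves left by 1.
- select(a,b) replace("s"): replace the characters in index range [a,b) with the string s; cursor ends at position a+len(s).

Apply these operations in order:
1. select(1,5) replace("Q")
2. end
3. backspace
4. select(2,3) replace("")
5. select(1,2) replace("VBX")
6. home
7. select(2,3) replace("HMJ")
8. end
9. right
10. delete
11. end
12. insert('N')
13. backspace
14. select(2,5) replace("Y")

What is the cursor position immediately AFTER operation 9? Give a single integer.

After op 1 (select(1,5) replace("Q")): buf='NQZD' cursor=2
After op 2 (end): buf='NQZD' cursor=4
After op 3 (backspace): buf='NQZ' cursor=3
After op 4 (select(2,3) replace("")): buf='NQ' cursor=2
After op 5 (select(1,2) replace("VBX")): buf='NVBX' cursor=4
After op 6 (home): buf='NVBX' cursor=0
After op 7 (select(2,3) replace("HMJ")): buf='NVHMJX' cursor=5
After op 8 (end): buf='NVHMJX' cursor=6
After op 9 (right): buf='NVHMJX' cursor=6

Answer: 6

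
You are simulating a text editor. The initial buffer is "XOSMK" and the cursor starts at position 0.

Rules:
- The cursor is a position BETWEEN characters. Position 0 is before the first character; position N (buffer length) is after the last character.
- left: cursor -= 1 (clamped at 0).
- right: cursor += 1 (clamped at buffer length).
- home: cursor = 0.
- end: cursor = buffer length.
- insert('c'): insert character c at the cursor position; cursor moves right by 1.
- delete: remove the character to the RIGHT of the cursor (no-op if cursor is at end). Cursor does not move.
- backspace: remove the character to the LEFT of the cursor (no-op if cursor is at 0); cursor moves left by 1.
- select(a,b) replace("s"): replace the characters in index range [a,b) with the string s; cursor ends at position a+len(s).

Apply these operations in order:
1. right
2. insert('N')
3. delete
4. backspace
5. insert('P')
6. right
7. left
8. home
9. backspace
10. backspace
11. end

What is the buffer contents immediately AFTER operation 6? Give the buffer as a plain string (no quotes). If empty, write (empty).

Answer: XPSMK

Derivation:
After op 1 (right): buf='XOSMK' cursor=1
After op 2 (insert('N')): buf='XNOSMK' cursor=2
After op 3 (delete): buf='XNSMK' cursor=2
After op 4 (backspace): buf='XSMK' cursor=1
After op 5 (insert('P')): buf='XPSMK' cursor=2
After op 6 (right): buf='XPSMK' cursor=3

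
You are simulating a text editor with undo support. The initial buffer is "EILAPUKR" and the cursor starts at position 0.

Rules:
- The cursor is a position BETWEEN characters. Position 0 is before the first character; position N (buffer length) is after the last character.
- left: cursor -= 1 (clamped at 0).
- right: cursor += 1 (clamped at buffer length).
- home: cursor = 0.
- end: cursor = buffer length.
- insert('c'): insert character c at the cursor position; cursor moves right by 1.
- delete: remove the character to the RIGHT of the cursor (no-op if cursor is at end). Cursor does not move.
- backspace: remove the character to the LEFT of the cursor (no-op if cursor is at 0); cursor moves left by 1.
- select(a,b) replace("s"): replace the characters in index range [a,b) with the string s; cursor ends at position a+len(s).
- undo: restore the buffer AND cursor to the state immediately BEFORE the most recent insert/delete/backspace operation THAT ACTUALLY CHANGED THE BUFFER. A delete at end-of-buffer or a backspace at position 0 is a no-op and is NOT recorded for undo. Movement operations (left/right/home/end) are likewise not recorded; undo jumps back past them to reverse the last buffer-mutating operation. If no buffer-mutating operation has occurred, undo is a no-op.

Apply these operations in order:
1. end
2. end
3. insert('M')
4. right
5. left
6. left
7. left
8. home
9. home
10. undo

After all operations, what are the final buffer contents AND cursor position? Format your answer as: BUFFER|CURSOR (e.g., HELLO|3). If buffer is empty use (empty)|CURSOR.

Answer: EILAPUKR|8

Derivation:
After op 1 (end): buf='EILAPUKR' cursor=8
After op 2 (end): buf='EILAPUKR' cursor=8
After op 3 (insert('M')): buf='EILAPUKRM' cursor=9
After op 4 (right): buf='EILAPUKRM' cursor=9
After op 5 (left): buf='EILAPUKRM' cursor=8
After op 6 (left): buf='EILAPUKRM' cursor=7
After op 7 (left): buf='EILAPUKRM' cursor=6
After op 8 (home): buf='EILAPUKRM' cursor=0
After op 9 (home): buf='EILAPUKRM' cursor=0
After op 10 (undo): buf='EILAPUKR' cursor=8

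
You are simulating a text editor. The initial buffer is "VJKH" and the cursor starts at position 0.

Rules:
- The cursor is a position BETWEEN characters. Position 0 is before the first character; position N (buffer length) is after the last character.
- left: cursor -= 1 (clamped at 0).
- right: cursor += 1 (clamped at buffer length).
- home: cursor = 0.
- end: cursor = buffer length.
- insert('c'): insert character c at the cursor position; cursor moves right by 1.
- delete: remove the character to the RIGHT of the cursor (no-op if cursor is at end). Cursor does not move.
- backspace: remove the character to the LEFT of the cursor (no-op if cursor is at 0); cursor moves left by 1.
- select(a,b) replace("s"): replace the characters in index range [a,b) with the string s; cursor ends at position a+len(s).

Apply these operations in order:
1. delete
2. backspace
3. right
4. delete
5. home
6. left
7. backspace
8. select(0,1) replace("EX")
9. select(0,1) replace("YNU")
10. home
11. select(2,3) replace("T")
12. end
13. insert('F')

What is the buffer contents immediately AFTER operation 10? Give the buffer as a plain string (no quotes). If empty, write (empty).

After op 1 (delete): buf='JKH' cursor=0
After op 2 (backspace): buf='JKH' cursor=0
After op 3 (right): buf='JKH' cursor=1
After op 4 (delete): buf='JH' cursor=1
After op 5 (home): buf='JH' cursor=0
After op 6 (left): buf='JH' cursor=0
After op 7 (backspace): buf='JH' cursor=0
After op 8 (select(0,1) replace("EX")): buf='EXH' cursor=2
After op 9 (select(0,1) replace("YNU")): buf='YNUXH' cursor=3
After op 10 (home): buf='YNUXH' cursor=0

Answer: YNUXH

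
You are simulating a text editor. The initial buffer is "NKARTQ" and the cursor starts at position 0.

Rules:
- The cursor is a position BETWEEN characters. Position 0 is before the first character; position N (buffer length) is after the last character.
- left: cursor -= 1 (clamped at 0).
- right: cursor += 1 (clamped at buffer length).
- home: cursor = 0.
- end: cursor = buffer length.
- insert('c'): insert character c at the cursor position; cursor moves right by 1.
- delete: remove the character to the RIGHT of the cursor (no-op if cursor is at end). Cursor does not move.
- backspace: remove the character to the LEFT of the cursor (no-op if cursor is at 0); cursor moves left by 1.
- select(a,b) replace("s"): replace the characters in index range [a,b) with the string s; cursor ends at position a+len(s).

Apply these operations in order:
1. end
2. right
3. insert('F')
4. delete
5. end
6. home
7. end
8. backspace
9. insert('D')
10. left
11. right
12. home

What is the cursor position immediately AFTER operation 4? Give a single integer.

Answer: 7

Derivation:
After op 1 (end): buf='NKARTQ' cursor=6
After op 2 (right): buf='NKARTQ' cursor=6
After op 3 (insert('F')): buf='NKARTQF' cursor=7
After op 4 (delete): buf='NKARTQF' cursor=7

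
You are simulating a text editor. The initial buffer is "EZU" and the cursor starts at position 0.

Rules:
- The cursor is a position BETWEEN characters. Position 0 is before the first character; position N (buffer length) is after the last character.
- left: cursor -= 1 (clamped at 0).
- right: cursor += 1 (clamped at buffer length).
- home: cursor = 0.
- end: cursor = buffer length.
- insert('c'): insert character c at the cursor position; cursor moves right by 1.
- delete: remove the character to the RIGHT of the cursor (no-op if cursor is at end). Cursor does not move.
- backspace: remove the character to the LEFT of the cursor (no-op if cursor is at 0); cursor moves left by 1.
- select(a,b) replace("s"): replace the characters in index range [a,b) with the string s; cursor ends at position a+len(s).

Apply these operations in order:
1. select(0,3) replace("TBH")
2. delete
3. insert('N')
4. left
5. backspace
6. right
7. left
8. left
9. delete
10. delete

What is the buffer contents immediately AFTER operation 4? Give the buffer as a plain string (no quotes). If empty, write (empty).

After op 1 (select(0,3) replace("TBH")): buf='TBH' cursor=3
After op 2 (delete): buf='TBH' cursor=3
After op 3 (insert('N')): buf='TBHN' cursor=4
After op 4 (left): buf='TBHN' cursor=3

Answer: TBHN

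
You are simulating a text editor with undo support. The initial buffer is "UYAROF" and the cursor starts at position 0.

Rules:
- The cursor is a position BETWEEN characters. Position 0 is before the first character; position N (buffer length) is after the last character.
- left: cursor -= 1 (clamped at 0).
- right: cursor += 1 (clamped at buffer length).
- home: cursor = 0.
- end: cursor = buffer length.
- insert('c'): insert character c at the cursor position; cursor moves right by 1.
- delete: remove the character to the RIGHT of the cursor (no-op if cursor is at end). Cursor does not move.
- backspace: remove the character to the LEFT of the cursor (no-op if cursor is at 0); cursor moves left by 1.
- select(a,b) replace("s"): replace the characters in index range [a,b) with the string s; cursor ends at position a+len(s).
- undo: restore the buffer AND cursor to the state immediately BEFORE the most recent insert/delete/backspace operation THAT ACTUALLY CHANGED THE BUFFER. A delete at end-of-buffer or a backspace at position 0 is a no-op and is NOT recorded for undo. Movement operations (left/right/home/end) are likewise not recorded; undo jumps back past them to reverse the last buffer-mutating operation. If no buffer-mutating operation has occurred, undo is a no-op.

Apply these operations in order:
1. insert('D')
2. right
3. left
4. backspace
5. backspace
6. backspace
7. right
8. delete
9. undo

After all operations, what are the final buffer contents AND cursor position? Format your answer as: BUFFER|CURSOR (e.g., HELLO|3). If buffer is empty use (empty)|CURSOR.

After op 1 (insert('D')): buf='DUYAROF' cursor=1
After op 2 (right): buf='DUYAROF' cursor=2
After op 3 (left): buf='DUYAROF' cursor=1
After op 4 (backspace): buf='UYAROF' cursor=0
After op 5 (backspace): buf='UYAROF' cursor=0
After op 6 (backspace): buf='UYAROF' cursor=0
After op 7 (right): buf='UYAROF' cursor=1
After op 8 (delete): buf='UAROF' cursor=1
After op 9 (undo): buf='UYAROF' cursor=1

Answer: UYAROF|1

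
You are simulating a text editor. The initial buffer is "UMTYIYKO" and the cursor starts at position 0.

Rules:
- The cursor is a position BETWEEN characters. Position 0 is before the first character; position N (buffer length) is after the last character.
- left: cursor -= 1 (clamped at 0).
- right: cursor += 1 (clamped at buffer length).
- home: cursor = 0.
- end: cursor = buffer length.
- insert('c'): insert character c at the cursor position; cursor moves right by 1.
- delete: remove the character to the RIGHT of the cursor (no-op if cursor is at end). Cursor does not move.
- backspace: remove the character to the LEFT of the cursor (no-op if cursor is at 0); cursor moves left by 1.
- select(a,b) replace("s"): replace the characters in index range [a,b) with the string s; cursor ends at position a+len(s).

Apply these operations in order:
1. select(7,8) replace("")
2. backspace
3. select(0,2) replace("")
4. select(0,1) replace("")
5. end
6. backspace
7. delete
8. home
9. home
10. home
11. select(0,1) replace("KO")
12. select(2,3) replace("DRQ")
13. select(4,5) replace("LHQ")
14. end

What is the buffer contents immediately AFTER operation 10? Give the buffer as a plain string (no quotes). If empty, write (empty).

Answer: YI

Derivation:
After op 1 (select(7,8) replace("")): buf='UMTYIYK' cursor=7
After op 2 (backspace): buf='UMTYIY' cursor=6
After op 3 (select(0,2) replace("")): buf='TYIY' cursor=0
After op 4 (select(0,1) replace("")): buf='YIY' cursor=0
After op 5 (end): buf='YIY' cursor=3
After op 6 (backspace): buf='YI' cursor=2
After op 7 (delete): buf='YI' cursor=2
After op 8 (home): buf='YI' cursor=0
After op 9 (home): buf='YI' cursor=0
After op 10 (home): buf='YI' cursor=0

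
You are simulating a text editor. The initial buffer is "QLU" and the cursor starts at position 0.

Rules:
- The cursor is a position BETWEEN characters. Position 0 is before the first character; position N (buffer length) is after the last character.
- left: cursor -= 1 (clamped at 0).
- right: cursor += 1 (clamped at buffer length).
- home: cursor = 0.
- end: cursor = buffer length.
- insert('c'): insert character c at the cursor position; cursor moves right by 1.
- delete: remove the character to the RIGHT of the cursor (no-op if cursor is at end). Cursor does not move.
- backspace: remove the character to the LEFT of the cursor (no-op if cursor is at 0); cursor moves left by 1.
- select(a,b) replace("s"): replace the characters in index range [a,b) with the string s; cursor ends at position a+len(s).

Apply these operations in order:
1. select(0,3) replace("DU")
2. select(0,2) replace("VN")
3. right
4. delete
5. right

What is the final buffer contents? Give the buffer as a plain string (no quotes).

After op 1 (select(0,3) replace("DU")): buf='DU' cursor=2
After op 2 (select(0,2) replace("VN")): buf='VN' cursor=2
After op 3 (right): buf='VN' cursor=2
After op 4 (delete): buf='VN' cursor=2
After op 5 (right): buf='VN' cursor=2

Answer: VN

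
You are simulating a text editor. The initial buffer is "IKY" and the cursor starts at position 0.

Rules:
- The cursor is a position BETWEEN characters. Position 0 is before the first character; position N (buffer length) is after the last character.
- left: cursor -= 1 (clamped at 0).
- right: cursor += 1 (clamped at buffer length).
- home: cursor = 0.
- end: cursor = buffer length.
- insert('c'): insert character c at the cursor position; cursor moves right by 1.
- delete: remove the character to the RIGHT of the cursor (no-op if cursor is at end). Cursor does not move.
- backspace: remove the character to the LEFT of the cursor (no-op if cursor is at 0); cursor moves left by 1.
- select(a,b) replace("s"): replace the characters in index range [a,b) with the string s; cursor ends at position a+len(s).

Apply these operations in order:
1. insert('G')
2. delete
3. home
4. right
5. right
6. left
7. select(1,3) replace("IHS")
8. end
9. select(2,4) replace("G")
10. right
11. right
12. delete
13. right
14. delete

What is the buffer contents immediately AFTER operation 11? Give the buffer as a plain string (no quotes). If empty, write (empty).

Answer: GIG

Derivation:
After op 1 (insert('G')): buf='GIKY' cursor=1
After op 2 (delete): buf='GKY' cursor=1
After op 3 (home): buf='GKY' cursor=0
After op 4 (right): buf='GKY' cursor=1
After op 5 (right): buf='GKY' cursor=2
After op 6 (left): buf='GKY' cursor=1
After op 7 (select(1,3) replace("IHS")): buf='GIHS' cursor=4
After op 8 (end): buf='GIHS' cursor=4
After op 9 (select(2,4) replace("G")): buf='GIG' cursor=3
After op 10 (right): buf='GIG' cursor=3
After op 11 (right): buf='GIG' cursor=3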